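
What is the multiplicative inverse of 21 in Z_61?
32

Using Extended Euclidean Algorithm:
gcd(21, 61) = 1
Bezout coefficients: 21 × -29 + 61 × 10 = 1
So 21 × -29 ≡ 1 (mod 61)
The inverse is -29 mod 61 = 32
Verification: 21 × 32 = 672 = 11 × 61 + 1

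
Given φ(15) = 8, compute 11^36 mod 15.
By Euler: 11^{8} ≡ 1 (mod 15) since gcd(11, 15) = 1. 36 = 4×8 + 4. So 11^{36} ≡ 11^{4} ≡ 1 (mod 15)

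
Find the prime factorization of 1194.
2 × 3 × 199

Divide by primes starting from smallest:
1194 ÷ 2 = 597
597 ÷ 3 = 199
199 ÷ 199 = 1

1194 = 2 × 3 × 199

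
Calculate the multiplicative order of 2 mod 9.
Powers of 2 mod 9: 2^1≡2, 2^2≡4, 2^3≡8, 2^4≡7, 2^5≡5, 2^6≡1. Order = 6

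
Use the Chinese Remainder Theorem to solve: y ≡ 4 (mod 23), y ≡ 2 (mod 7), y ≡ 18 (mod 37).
5938

Using the Chinese Remainder Theorem:
M = product of moduli = 5957
For equation 1: M_1 = 259, 259 ≡ 6 (mod 23), inverse of 259 mod 23 is 4 (check: 6 × 4 = 24 ≡ 1 (mod 23))
For equation 2: M_2 = 851, 851 ≡ 4 (mod 7), inverse of 851 mod 7 is 2 (check: 4 × 2 = 8 ≡ 1 (mod 7))
For equation 3: M_3 = 161, 161 ≡ 13 (mod 37), inverse of 161 mod 37 is 20 (check: 13 × 20 = 260 ≡ 1 (mod 37))
Combine: y ≡ Σ r_i×M_i×(M_i⁻¹ mod m_i) = 4×259×4 + 2×851×2 + 18×161×20 = 4144 + 3404 + 57960 = 65508
65508 mod 5957 = 5938
y ≡ 5938 (mod 5957)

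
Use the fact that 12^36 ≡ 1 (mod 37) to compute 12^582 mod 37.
By Fermat: 12^{36} ≡ 1 (mod 37). 582 ≡ 6 (mod 36). So 12^{582} ≡ 12^{6} ≡ 10 (mod 37)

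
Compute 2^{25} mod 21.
2

Using successive squaring:
Binary expansion of 25: 11001
Powers of 2 mod 21 (each is the square of the previous):
  2^1 ≡ 2 (mod 21)
  2^2 ≡ 2² = 4 ≡ 4 (mod 21)
  2^4 ≡ 4² = 16 ≡ 16 (mod 21)
  2^8 ≡ 16² = 256 ≡ 4 (mod 21)
  2^16 ≡ 4² = 16 ≡ 16 (mod 21)
25 = 16 + 8 + 1, so 2^25 = 2^16 × 2^8 × 2^1 ≡ 16 × 4 × 2 (mod 21)
Multiplying step by step:
  16 × 4 = 64 ≡ 1 (mod 21)
  1 × 2 = 2 ≡ 2 (mod 21)
Result: 2^25 ≡ 2 (mod 21)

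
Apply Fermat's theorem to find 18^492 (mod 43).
By Fermat: 18^{42} ≡ 1 (mod 43). 492 ≡ 30 (mod 42). So 18^{492} ≡ 18^{30} ≡ 11 (mod 43)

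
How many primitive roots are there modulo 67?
20

The number of primitive roots modulo p is φ(p-1) = φ(66)
φ(66) = 20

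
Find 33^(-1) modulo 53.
45

Using Extended Euclidean Algorithm:
gcd(33, 53) = 1
Bezout coefficients: 33 × -8 + 53 × 5 = 1
So 33 × -8 ≡ 1 (mod 53)
The inverse is -8 mod 53 = 45
Verification: 33 × 45 = 1485 = 28 × 53 + 1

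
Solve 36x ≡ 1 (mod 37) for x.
36^(-1) ≡ 36 (mod 37). Verification: 36 × 36 = 1296 ≡ 1 (mod 37)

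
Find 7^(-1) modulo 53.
38

Using Extended Euclidean Algorithm:
gcd(7, 53) = 1
Bezout coefficients: 7 × -15 + 53 × 2 = 1
So 7 × -15 ≡ 1 (mod 53)
The inverse is -15 mod 53 = 38
Verification: 7 × 38 = 266 = 5 × 53 + 1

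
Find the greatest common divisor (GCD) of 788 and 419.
1

Using the Euclidean algorithm:
788 = 1 × 419 + 369
419 = 1 × 369 + 50
369 = 7 × 50 + 19
50 = 2 × 19 + 12
19 = 1 × 12 + 7
12 = 1 × 7 + 5
7 = 1 × 5 + 2
5 = 2 × 2 + 1
2 = 2 × 1 + 0

GCD(788, 419) = 1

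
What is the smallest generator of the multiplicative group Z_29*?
p - 1 = 28 has prime divisors 2, 7. h is a primitive root mod 29 iff h^(28/q) ≢ 1 (mod 29) for each such q.
h = 2: 2^14 ≡ 28, 2^4 ≡ 16 (mod 29); none is 1, so 2 has order 28 and is a primitive root.
The smallest primitive root mod 29 is g = 2.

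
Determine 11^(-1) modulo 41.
11^(-1) ≡ 15 (mod 41). Verification: 11 × 15 = 165 ≡ 1 (mod 41)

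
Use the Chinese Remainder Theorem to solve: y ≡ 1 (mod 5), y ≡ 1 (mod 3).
1

Using the Chinese Remainder Theorem:
M = product of moduli = 15
For equation 1: M_1 = 3, 3 ≡ 3 (mod 5), inverse of 3 mod 5 is 2 (check: 3 × 2 = 6 ≡ 1 (mod 5))
For equation 2: M_2 = 5, 5 ≡ 2 (mod 3), inverse of 5 mod 3 is 2 (check: 2 × 2 = 4 ≡ 1 (mod 3))
Combine: y ≡ Σ r_i×M_i×(M_i⁻¹ mod m_i) = 1×3×2 + 1×5×2 = 6 + 10 = 16
16 mod 15 = 1
y ≡ 1 (mod 15)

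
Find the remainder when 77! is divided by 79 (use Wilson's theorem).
(78)! = (77)! × (78) ≡ -1 (mod 79). So (77)! ≡ -1 × (78)^(-1) ≡ (-1)×(-1) = 1 (mod 79)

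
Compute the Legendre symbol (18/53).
(18/53) = 18^{26} mod 53 = -1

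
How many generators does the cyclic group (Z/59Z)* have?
28

The number of primitive roots modulo p is φ(p-1) = φ(58)
φ(58) = 28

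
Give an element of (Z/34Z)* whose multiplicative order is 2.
33 has order 2 mod 34 since 33^{2} ≡ 1 (mod 34) and no smaller power works.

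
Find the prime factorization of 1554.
2 × 3 × 7 × 37

Divide by primes starting from smallest:
1554 ÷ 2 = 777
777 ÷ 3 = 259
259 ÷ 7 = 37
37 ÷ 37 = 1

1554 = 2 × 3 × 7 × 37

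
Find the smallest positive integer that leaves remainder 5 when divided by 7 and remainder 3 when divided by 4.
M = 7 × 4 = 28. M₁ = 4, y₁ ≡ 2 (mod 7). M₂ = 7, y₂ ≡ 3 (mod 4). r = 5×4×2 + 3×7×3 ≡ 19 (mod 28). The smallest positive such number is 19.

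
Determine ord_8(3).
Powers of 3 mod 8: 3^1≡3, 3^2≡1. Order = 2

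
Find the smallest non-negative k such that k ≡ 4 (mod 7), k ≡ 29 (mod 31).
60

Using the Chinese Remainder Theorem:
M = product of moduli = 217
For equation 1: M_1 = 31, 31 ≡ 3 (mod 7), inverse of 31 mod 7 is 5 (check: 3 × 5 = 15 ≡ 1 (mod 7))
For equation 2: M_2 = 7, 7 ≡ 7 (mod 31), inverse of 7 mod 31 is 9 (check: 7 × 9 = 63 ≡ 1 (mod 31))
Combine: k ≡ Σ r_i×M_i×(M_i⁻¹ mod m_i) = 4×31×5 + 29×7×9 = 620 + 1827 = 2447
2447 mod 217 = 60
k ≡ 60 (mod 217)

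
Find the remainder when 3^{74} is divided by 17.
By Fermat: 3^{16} ≡ 1 (mod 17). 74 = 4×16 + 10. So 3^{74} ≡ 3^{10} ≡ 8 (mod 17)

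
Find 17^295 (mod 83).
Using Fermat: 17^{82} ≡ 1 (mod 83). 295 ≡ 49 (mod 82). So 17^{295} ≡ 17^{49} ≡ 31 (mod 83)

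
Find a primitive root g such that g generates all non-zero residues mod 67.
p - 1 = 66 has prime divisors 2, 3, 11. h is a primitive root mod 67 iff h^(66/q) ≢ 1 (mod 67) for each such q.
h = 2: 2^33 ≡ 66, 2^22 ≡ 37, 2^6 ≡ 64 (mod 67); none is 1, so 2 has order 66 and is a primitive root.
The smallest primitive root mod 67 is g = 2.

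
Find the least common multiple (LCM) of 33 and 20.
660

First find GCD(33, 20) using the Euclidean algorithm:
33 = 1 × 20 + 13
20 = 1 × 13 + 7
13 = 1 × 7 + 6
7 = 1 × 6 + 1
6 = 6 × 1 + 0
GCD(33, 20) = 1

LCM formula: LCM(a, b) = (a × b) / GCD(a, b)
LCM(33, 20) = (33 × 20) / 1
LCM(33, 20) = 660 / 1
LCM(33, 20) = 660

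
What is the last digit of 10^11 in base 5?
Using repeated squaring. 10 ≡ 0 (mod 5). 11 = 8 + 2 + 1 (binary 1011). Repeated squaring mod 5: 0^1 ≡ 0; 0^2 ≡ 0² = 0 ≡ 0; 0^4 ≡ 0² = 0 ≡ 0; 0^8 ≡ 0² = 0 ≡ 0. Multiply: 10^11 ≡ 0^8 × 0^2 × 0^1 ≡ 0 × 0 × 0 (mod 5): 0 × 0 = 0 ≡ 0; 0 × 0 = 0 ≡ 0. So 10^11 ≡ 0 (mod 5).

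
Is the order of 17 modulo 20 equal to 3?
No, the actual order is 4, not 3.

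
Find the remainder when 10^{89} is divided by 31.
By Fermat: 10^{30} ≡ 1 (mod 31). 89 = 2×30 + 29. So 10^{89} ≡ 10^{29} ≡ 28 (mod 31)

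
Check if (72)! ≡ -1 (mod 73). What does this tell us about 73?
(72)! mod 73 = 72. Since this equals -1 (mod 73), Wilson confirms 73 is prime.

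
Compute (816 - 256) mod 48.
32

(816 - 256) = 560
560 mod 48 = 32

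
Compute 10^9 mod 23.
9 = 8 + 1 (binary 1001). Repeated squaring mod 23: 10^1 ≡ 10; 10^2 ≡ 10² = 100 ≡ 8; 10^4 ≡ 8² = 64 ≡ 18; 10^8 ≡ 18² = 324 ≡ 2. Multiply: 10^9 = 10^8 × 10^1 ≡ 2 × 10 (mod 23): 2 × 10 = 20 ≡ 20. So 10^9 ≡ 20 (mod 23).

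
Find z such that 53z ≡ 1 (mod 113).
53^(-1) ≡ 32 (mod 113). Verification: 53 × 32 = 1696 ≡ 1 (mod 113)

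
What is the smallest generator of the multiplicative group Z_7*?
p - 1 = 6 has prime divisors 2, 3. h is a primitive root mod 7 iff h^(6/q) ≢ 1 (mod 7) for each such q.
h = 2: 2^3 ≡ 1, 2^2 ≡ 4 (mod 7); 2^3 ≡ 1, so not a primitive root.
h = 3: 3^3 ≡ 6, 3^2 ≡ 2 (mod 7); none is 1, so 3 has order 6 and is a primitive root.
The smallest primitive root mod 7 is g = 3.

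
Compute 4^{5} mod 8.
0

Using successive squaring:
Binary expansion of 5: 101
Powers of 4 mod 8 (each is the square of the previous):
  4^1 ≡ 4 (mod 8)
  4^2 ≡ 4² = 16 ≡ 0 (mod 8)
  4^4 ≡ 0² = 0 ≡ 0 (mod 8)
5 = 4 + 1, so 4^5 = 4^4 × 4^1 ≡ 0 × 4 (mod 8)
Multiplying step by step:
  0 × 4 = 0 ≡ 0 (mod 8)
Result: 4^5 ≡ 0 (mod 8)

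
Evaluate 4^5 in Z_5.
5 = 4 + 1 (binary 101). Repeated squaring mod 5: 4^1 ≡ 4; 4^2 ≡ 4² = 16 ≡ 1; 4^4 ≡ 1² = 1 ≡ 1. Multiply: 4^5 = 4^4 × 4^1 ≡ 1 × 4 (mod 5): 1 × 4 = 4 ≡ 4. So 4^5 ≡ 4 (mod 5).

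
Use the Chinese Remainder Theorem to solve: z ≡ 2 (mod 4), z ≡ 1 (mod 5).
M = 4 × 5 = 20. M₁ = 5, y₁ ≡ 1 (mod 4). M₂ = 4, y₂ ≡ 4 (mod 5). z = 2×5×1 + 1×4×4 ≡ 6 (mod 20)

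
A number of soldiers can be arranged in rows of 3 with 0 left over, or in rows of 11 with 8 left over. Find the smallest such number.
M = 3 × 11 = 33. M₁ = 11, y₁ ≡ 2 (mod 3). M₂ = 3, y₂ ≡ 4 (mod 11). y = 0×11×2 + 8×3×4 ≡ 30 (mod 33). The smallest positive such number is 30.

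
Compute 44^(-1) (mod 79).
44^(-1) ≡ 9 (mod 79). Verification: 44 × 9 = 396 ≡ 1 (mod 79)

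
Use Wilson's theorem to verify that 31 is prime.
(30)! mod 31 = 30. Since this equals -1 (mod 31), Wilson confirms 31 is prime.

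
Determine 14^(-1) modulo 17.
14^(-1) ≡ 11 (mod 17). Verification: 14 × 11 = 154 ≡ 1 (mod 17)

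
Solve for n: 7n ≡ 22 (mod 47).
30

Since gcd(7, 47) = 1 divides 22, a solution exists.
Multiply both sides by the inverse of 7 mod 47:
  7^(-1) mod 47 = 27
  x ≡ 27 × 22 ≡ 594 ≡ 30 (mod 47)
Verification: 7 × 30 = 210 = 4 × 47 + 22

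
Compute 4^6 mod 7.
6 = 4 + 2 (binary 110). Repeated squaring mod 7: 4^1 ≡ 4; 4^2 ≡ 4² = 16 ≡ 2; 4^4 ≡ 2² = 4 ≡ 4. Multiply: 4^6 = 4^4 × 4^2 ≡ 4 × 2 (mod 7): 4 × 2 = 8 ≡ 1. So 4^6 ≡ 1 (mod 7).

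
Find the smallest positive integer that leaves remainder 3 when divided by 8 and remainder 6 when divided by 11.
M = 8 × 11 = 88. M₁ = 11, y₁ ≡ 3 (mod 8). M₂ = 8, y₂ ≡ 7 (mod 11). r = 3×11×3 + 6×8×7 ≡ 83 (mod 88). The smallest positive such number is 83.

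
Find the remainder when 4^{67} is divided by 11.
By Fermat: 4^{10} ≡ 1 (mod 11). 67 = 6×10 + 7. So 4^{67} ≡ 4^{7} ≡ 5 (mod 11)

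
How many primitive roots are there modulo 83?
40

The number of primitive roots modulo p is φ(p-1) = φ(82)
φ(82) = 40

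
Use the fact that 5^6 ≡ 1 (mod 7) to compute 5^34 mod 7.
By Fermat: 5^{6} ≡ 1 (mod 7). 34 = 5×6 + 4. So 5^{34} ≡ 5^{4} ≡ 2 (mod 7)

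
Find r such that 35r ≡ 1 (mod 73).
35^(-1) ≡ 48 (mod 73). Verification: 35 × 48 = 1680 ≡ 1 (mod 73)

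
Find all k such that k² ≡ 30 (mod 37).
The square roots of 30 mod 37 are 17 and 20. Verify: 17² = 289 ≡ 30 (mod 37)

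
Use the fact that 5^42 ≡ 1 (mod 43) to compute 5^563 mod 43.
By Fermat: 5^{42} ≡ 1 (mod 43). 563 ≡ 17 (mod 42). So 5^{563} ≡ 5^{17} ≡ 28 (mod 43)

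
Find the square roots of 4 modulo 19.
The square roots of 4 mod 19 are 17 and 2. Verify: 17² = 289 ≡ 4 (mod 19)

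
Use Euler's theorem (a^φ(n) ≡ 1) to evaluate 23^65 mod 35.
By Euler: 23^{24} ≡ 1 (mod 35) since gcd(23, 35) = 1. 65 = 2×24 + 17. So 23^{65} ≡ 23^{17} ≡ 18 (mod 35)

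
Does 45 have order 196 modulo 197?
p - 1 = 196 has prime divisors 2, 7. Check 45^(196/q) mod 197 for each: 45^(196/2) = 45^98 ≡ 196, 45^(196/7) = 45^28 ≡ 191 (mod 197). None of these is 1, so 45 has order 196 = φ(197), so it is a primitive root mod 197.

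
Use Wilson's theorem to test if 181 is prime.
(180)! mod 181 = 180. Since 180 ≡ -1 (mod 181), 181 is prime.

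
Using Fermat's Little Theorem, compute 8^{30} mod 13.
12

By Fermat's Little Theorem, a^(p-1) ≡ 1 (mod p) for prime p and gcd(a, p) = 1
Here p = 13, so 8^12 ≡ 1 (mod 13)
We can reduce the exponent: 30 mod 12 = 6
So 8^30 ≡ 8^6 (mod 13)
Computing: 8^6 mod 13 = 12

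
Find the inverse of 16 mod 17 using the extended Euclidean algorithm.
Extended GCD: 16(-1) + 17(1) = 1. So 16^(-1) ≡ 16 ≡ 16 (mod 17). Verify: 16 × 16 = 256 ≡ 1 (mod 17)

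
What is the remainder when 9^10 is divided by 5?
9 ≡ 4 (mod 5). 10 = 8 + 2 (binary 1010). Repeated squaring mod 5: 4^1 ≡ 4; 4^2 ≡ 4² = 16 ≡ 1; 4^4 ≡ 1² = 1 ≡ 1; 4^8 ≡ 1² = 1 ≡ 1. Multiply: 9^10 ≡ 4^8 × 4^2 ≡ 1 × 1 (mod 5): 1 × 1 = 1 ≡ 1. So 9^10 ≡ 1 (mod 5).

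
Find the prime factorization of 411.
3 × 137

Divide by primes starting from smallest:
411 ÷ 3 = 137
137 ÷ 137 = 1

411 = 3 × 137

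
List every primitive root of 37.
Primitive roots mod 37: {2, 5, 13, 15, 17, 18, 19, 20, 22, 24, 32, 35}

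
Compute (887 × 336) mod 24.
0

(887 × 336) = 298032
298032 mod 24 = 0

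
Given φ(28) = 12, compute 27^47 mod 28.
By Euler: 27^{12} ≡ 1 (mod 28) since gcd(27, 28) = 1. 47 = 3×12 + 11. So 27^{47} ≡ 27^{11} ≡ 27 (mod 28)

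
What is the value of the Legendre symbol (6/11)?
(6/11) = 6^{5} mod 11 = -1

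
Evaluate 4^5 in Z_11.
5 = 4 + 1 (binary 101). Repeated squaring mod 11: 4^1 ≡ 4; 4^2 ≡ 4² = 16 ≡ 5; 4^4 ≡ 5² = 25 ≡ 3. Multiply: 4^5 = 4^4 × 4^1 ≡ 3 × 4 (mod 11): 3 × 4 = 12 ≡ 1. So 4^5 ≡ 1 (mod 11).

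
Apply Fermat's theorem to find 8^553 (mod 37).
By Fermat: 8^{36} ≡ 1 (mod 37). 553 ≡ 13 (mod 36). So 8^{553} ≡ 8^{13} ≡ 8 (mod 37)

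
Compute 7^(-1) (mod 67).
48

Using Extended Euclidean Algorithm:
gcd(7, 67) = 1
Bezout coefficients: 7 × -19 + 67 × 2 = 1
So 7 × -19 ≡ 1 (mod 67)
The inverse is -19 mod 67 = 48
Verification: 7 × 48 = 336 = 5 × 67 + 1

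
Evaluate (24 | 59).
(24/59) = 24^{29} mod 59 = -1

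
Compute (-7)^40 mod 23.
Using Fermat: (-7)^{22} ≡ 1 (mod 23). 40 ≡ 18 (mod 22). So (-7)^{40} ≡ (-7)^{18} ≡ 18 (mod 23)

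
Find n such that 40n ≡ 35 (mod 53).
34

Since gcd(40, 53) = 1 divides 35, a solution exists.
Multiply both sides by the inverse of 40 mod 53:
  40^(-1) mod 53 = 4
  x ≡ 4 × 35 ≡ 140 ≡ 34 (mod 53)
Verification: 40 × 34 = 1360 = 25 × 53 + 35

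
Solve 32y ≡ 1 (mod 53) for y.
32^(-1) ≡ 5 (mod 53). Verification: 32 × 5 = 160 ≡ 1 (mod 53)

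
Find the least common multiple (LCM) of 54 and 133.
7182

First find GCD(54, 133) using the Euclidean algorithm:
54 = 0 × 133 + 54
133 = 2 × 54 + 25
54 = 2 × 25 + 4
25 = 6 × 4 + 1
4 = 4 × 1 + 0
GCD(54, 133) = 1

LCM formula: LCM(a, b) = (a × b) / GCD(a, b)
LCM(54, 133) = (54 × 133) / 1
LCM(54, 133) = 7182 / 1
LCM(54, 133) = 7182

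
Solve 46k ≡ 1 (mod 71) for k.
17

Using Extended Euclidean Algorithm:
gcd(46, 71) = 1
Bezout coefficients: 46 × 17 + 71 × -11 = 1
So 46 × 17 ≡ 1 (mod 71)
The inverse is 17 mod 71 = 17
Verification: 46 × 17 = 782 = 11 × 71 + 1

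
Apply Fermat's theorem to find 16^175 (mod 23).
By Fermat: 16^{22} ≡ 1 (mod 23). 175 = 7×22 + 21. So 16^{175} ≡ 16^{21} ≡ 13 (mod 23)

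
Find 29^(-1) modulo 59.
57

Using Extended Euclidean Algorithm:
gcd(29, 59) = 1
Bezout coefficients: 29 × -2 + 59 × 1 = 1
So 29 × -2 ≡ 1 (mod 59)
The inverse is -2 mod 59 = 57
Verification: 29 × 57 = 1653 = 28 × 59 + 1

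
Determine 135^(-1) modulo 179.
135^(-1) ≡ 61 (mod 179). Verification: 135 × 61 = 8235 ≡ 1 (mod 179)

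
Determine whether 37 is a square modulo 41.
By Euler's criterion: 37^{20} ≡ 1 (mod 41). Since this equals 1, 37 is a QR.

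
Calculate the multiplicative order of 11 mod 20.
Powers of 11 mod 20: 11^1≡11, 11^2≡1. Order = 2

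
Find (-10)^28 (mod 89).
Using repeated squaring. (-10) ≡ 79 (mod 89). 28 = 16 + 8 + 4 (binary 11100). Repeated squaring mod 89: 79^1 ≡ 79; 79^2 ≡ 79² = 6241 ≡ 11; 79^4 ≡ 11² = 121 ≡ 32; 79^8 ≡ 32² = 1024 ≡ 45; 79^16 ≡ 45² = 2025 ≡ 67. Multiply: (-10)^28 ≡ 79^16 × 79^8 × 79^4 ≡ 67 × 45 × 32 (mod 89): 67 × 45 = 3015 ≡ 78; 78 × 32 = 2496 ≡ 4. So (-10)^28 ≡ 4 (mod 89).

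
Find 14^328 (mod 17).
Using Fermat: 14^{16} ≡ 1 (mod 17). 328 ≡ 8 (mod 16). So 14^{328} ≡ 14^{8} ≡ 16 (mod 17)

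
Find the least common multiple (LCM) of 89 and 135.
12015

First find GCD(89, 135) using the Euclidean algorithm:
89 = 0 × 135 + 89
135 = 1 × 89 + 46
89 = 1 × 46 + 43
46 = 1 × 43 + 3
43 = 14 × 3 + 1
3 = 3 × 1 + 0
GCD(89, 135) = 1

LCM formula: LCM(a, b) = (a × b) / GCD(a, b)
LCM(89, 135) = (89 × 135) / 1
LCM(89, 135) = 12015 / 1
LCM(89, 135) = 12015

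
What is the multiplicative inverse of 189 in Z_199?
189^(-1) ≡ 179 (mod 199). Verification: 189 × 179 = 33831 ≡ 1 (mod 199)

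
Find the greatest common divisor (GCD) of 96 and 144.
48

Using the Euclidean algorithm:
96 = 0 × 144 + 96
144 = 1 × 96 + 48
96 = 2 × 48 + 0

GCD(96, 144) = 48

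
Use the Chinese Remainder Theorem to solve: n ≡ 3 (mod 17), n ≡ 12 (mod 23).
M = 17 × 23 = 391. M₁ = 23, y₁ ≡ 3 (mod 17). M₂ = 17, y₂ ≡ 19 (mod 23). n = 3×23×3 + 12×17×19 ≡ 173 (mod 391)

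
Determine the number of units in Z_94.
46

Prime factorization: 94 = 2 × 47
Using the formula φ(n) = n × Π(1 - 1/p) for each prime factor p:
φ(94) = 94 × (1 - 1/2) × (1 - 1/47)
φ(94) = 46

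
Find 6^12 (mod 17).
Using repeated squaring. 12 = 8 + 4 (binary 1100). Repeated squaring mod 17: 6^1 ≡ 6; 6^2 ≡ 6² = 36 ≡ 2; 6^4 ≡ 2² = 4 ≡ 4; 6^8 ≡ 4² = 16 ≡ 16. Multiply: 6^12 = 6^8 × 6^4 ≡ 16 × 4 (mod 17): 16 × 4 = 64 ≡ 13. So 6^12 ≡ 13 (mod 17).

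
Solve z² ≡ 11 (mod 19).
The square roots of 11 mod 19 are 7 and 12. Verify: 7² = 49 ≡ 11 (mod 19)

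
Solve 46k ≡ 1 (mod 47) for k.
46

Using Extended Euclidean Algorithm:
gcd(46, 47) = 1
Bezout coefficients: 46 × -1 + 47 × 1 = 1
So 46 × -1 ≡ 1 (mod 47)
The inverse is -1 mod 47 = 46
Verification: 46 × 46 = 2116 = 45 × 47 + 1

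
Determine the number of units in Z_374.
160

Prime factorization: 374 = 2 × 11 × 17
Using the formula φ(n) = n × Π(1 - 1/p) for each prime factor p:
φ(374) = 374 × (1 - 1/2) × (1 - 1/11) × (1 - 1/17)
φ(374) = 160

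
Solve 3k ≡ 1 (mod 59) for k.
20

Using Extended Euclidean Algorithm:
gcd(3, 59) = 1
Bezout coefficients: 3 × 20 + 59 × -1 = 1
So 3 × 20 ≡ 1 (mod 59)
The inverse is 20 mod 59 = 20
Verification: 3 × 20 = 60 = 1 × 59 + 1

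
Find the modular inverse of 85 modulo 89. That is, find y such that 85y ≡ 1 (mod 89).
22

Using Extended Euclidean Algorithm:
gcd(85, 89) = 1
Bezout coefficients: 85 × 22 + 89 × -21 = 1
So 85 × 22 ≡ 1 (mod 89)
The inverse is 22 mod 89 = 22
Verification: 85 × 22 = 1870 = 21 × 89 + 1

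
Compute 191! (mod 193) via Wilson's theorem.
(192)! = (191)! × (192) ≡ -1 (mod 193). So (191)! ≡ -1 × (192)^(-1) ≡ (-1)×(-1) = 1 (mod 193)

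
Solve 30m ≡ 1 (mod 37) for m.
30^(-1) ≡ 21 (mod 37). Verification: 30 × 21 = 630 ≡ 1 (mod 37)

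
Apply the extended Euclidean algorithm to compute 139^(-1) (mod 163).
Extended GCD: 139(-34) + 163(29) = 1. So 139^(-1) ≡ 129 ≡ 129 (mod 163). Verify: 139 × 129 = 17931 ≡ 1 (mod 163)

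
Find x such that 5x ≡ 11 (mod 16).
15

Since gcd(5, 16) = 1 divides 11, a solution exists.
Multiply both sides by the inverse of 5 mod 16:
  5^(-1) mod 16 = 13
  x ≡ 13 × 11 ≡ 143 ≡ 15 (mod 16)
Verification: 5 × 15 = 75 = 4 × 16 + 11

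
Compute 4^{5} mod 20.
4

Using successive squaring:
Binary expansion of 5: 101
Powers of 4 mod 20 (each is the square of the previous):
  4^1 ≡ 4 (mod 20)
  4^2 ≡ 4² = 16 ≡ 16 (mod 20)
  4^4 ≡ 16² = 256 ≡ 16 (mod 20)
5 = 4 + 1, so 4^5 = 4^4 × 4^1 ≡ 16 × 4 (mod 20)
Multiplying step by step:
  16 × 4 = 64 ≡ 4 (mod 20)
Result: 4^5 ≡ 4 (mod 20)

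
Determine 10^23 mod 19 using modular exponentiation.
Using Fermat: 10^{18} ≡ 1 (mod 19). 23 ≡ 5 (mod 18). So 10^{23} ≡ 10^{5} ≡ 3 (mod 19)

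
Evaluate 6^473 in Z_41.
Using Fermat: 6^{40} ≡ 1 (mod 41). 473 ≡ 33 (mod 40). So 6^{473} ≡ 6^{33} ≡ 17 (mod 41)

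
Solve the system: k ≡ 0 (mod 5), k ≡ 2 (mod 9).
M = 5 × 9 = 45. M₁ = 9, y₁ ≡ 4 (mod 5). M₂ = 5, y₂ ≡ 2 (mod 9). k = 0×9×4 + 2×5×2 ≡ 20 (mod 45)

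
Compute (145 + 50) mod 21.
6

(145 + 50) = 195
195 mod 21 = 6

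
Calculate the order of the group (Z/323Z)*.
288

Prime factorization: 323 = 17 × 19
Using the formula φ(n) = n × Π(1 - 1/p) for each prime factor p:
φ(323) = 323 × (1 - 1/17) × (1 - 1/19)
φ(323) = 288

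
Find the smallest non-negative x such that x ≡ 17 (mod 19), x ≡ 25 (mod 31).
397

Using the Chinese Remainder Theorem:
M = product of moduli = 589
For equation 1: M_1 = 31, 31 ≡ 12 (mod 19), inverse of 31 mod 19 is 8 (check: 12 × 8 = 96 ≡ 1 (mod 19))
For equation 2: M_2 = 19, 19 ≡ 19 (mod 31), inverse of 19 mod 31 is 18 (check: 19 × 18 = 342 ≡ 1 (mod 31))
Combine: x ≡ Σ r_i×M_i×(M_i⁻¹ mod m_i) = 17×31×8 + 25×19×18 = 4216 + 8550 = 12766
12766 mod 589 = 397
x ≡ 397 (mod 589)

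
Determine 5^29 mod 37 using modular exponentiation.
Using repeated squaring. 29 = 16 + 8 + 4 + 1 (binary 11101). Repeated squaring mod 37: 5^1 ≡ 5; 5^2 ≡ 5² = 25 ≡ 25; 5^4 ≡ 25² = 625 ≡ 33; 5^8 ≡ 33² = 1089 ≡ 16; 5^16 ≡ 16² = 256 ≡ 34. Multiply: 5^29 = 5^16 × 5^8 × 5^4 × 5^1 ≡ 34 × 16 × 33 × 5 (mod 37): 34 × 16 = 544 ≡ 26; 26 × 33 = 858 ≡ 7; 7 × 5 = 35 ≡ 35. So 5^29 ≡ 35 (mod 37).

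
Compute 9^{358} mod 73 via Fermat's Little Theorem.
64

By Fermat's Little Theorem, a^(p-1) ≡ 1 (mod p) for prime p and gcd(a, p) = 1
Here p = 73, so 9^72 ≡ 1 (mod 73)
We can reduce the exponent: 358 mod 72 = 70
So 9^358 ≡ 9^70 (mod 73)
Computing: 9^70 mod 73 = 64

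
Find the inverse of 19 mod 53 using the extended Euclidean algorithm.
Extended GCD: 19(14) + 53(-5) = 1. So 19^(-1) ≡ 14 ≡ 14 (mod 53). Verify: 19 × 14 = 266 ≡ 1 (mod 53)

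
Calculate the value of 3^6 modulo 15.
6 = 4 + 2 (binary 110). Repeated squaring mod 15: 3^1 ≡ 3; 3^2 ≡ 3² = 9 ≡ 9; 3^4 ≡ 9² = 81 ≡ 6. Multiply: 3^6 = 3^4 × 3^2 ≡ 6 × 9 (mod 15): 6 × 9 = 54 ≡ 9. So 3^6 ≡ 9 (mod 15).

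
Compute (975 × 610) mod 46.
16

(975 × 610) = 594750
594750 mod 46 = 16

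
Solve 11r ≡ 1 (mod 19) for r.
11^(-1) ≡ 7 (mod 19). Verification: 11 × 7 = 77 ≡ 1 (mod 19)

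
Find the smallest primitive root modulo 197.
p - 1 = 196 has prime divisors 2, 7. h is a primitive root mod 197 iff h^(196/q) ≢ 1 (mod 197) for each such q.
h = 2: 2^98 ≡ 196, 2^28 ≡ 104 (mod 197); none is 1, so 2 has order 196 and is a primitive root.
The smallest primitive root mod 197 is g = 2.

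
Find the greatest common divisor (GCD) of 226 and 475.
1

Using the Euclidean algorithm:
226 = 0 × 475 + 226
475 = 2 × 226 + 23
226 = 9 × 23 + 19
23 = 1 × 19 + 4
19 = 4 × 4 + 3
4 = 1 × 3 + 1
3 = 3 × 1 + 0

GCD(226, 475) = 1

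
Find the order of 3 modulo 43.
Powers of 3 mod 43: 3^1≡3, 3^2≡9, 3^3≡27, 3^4≡38, 3^5≡28, 3^6≡41, 3^7≡37, 3^8≡25, 3^9≡32, 3^10≡10, 3^11≡30, 3^12≡4, 3^13≡12, 3^14≡36, 3^15≡22, 3^16≡23, 3^17≡26, 3^18≡35, 3^19≡19, 3^20≡14, 3^21≡42, 3^22≡40, 3^23≡34, 3^24≡16, 3^25≡5, 3^26≡15, 3^27≡2, 3^28≡6, 3^29≡18, 3^30≡11, 3^31≡33, 3^32≡13, 3^33≡39, 3^34≡31, 3^35≡7, 3^36≡21, 3^37≡20, 3^38≡17, 3^39≡8, 3^40≡24, 3^41≡29, 3^42≡1. Order = 42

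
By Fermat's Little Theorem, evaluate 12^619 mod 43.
By Fermat: 12^{42} ≡ 1 (mod 43). 619 ≡ 31 (mod 42). So 12^{619} ≡ 12^{31} ≡ 5 (mod 43)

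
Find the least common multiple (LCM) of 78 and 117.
234

First find GCD(78, 117) using the Euclidean algorithm:
78 = 0 × 117 + 78
117 = 1 × 78 + 39
78 = 2 × 39 + 0
GCD(78, 117) = 39

LCM formula: LCM(a, b) = (a × b) / GCD(a, b)
LCM(78, 117) = (78 × 117) / 39
LCM(78, 117) = 9126 / 39
LCM(78, 117) = 234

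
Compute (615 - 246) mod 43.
25

(615 - 246) = 369
369 mod 43 = 25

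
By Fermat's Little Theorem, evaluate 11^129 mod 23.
By Fermat: 11^{22} ≡ 1 (mod 23). 129 = 5×22 + 19. So 11^{129} ≡ 11^{19} ≡ 15 (mod 23)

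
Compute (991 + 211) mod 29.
13

(991 + 211) = 1202
1202 mod 29 = 13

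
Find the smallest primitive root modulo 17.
3

A primitive root g modulo p has order p-1 = 16
Prime divisors of 16: [2]
g is a primitive root iff g^(16/q) ≢ 1 (mod 17) for each prime divisor q
Testing small values:
  g = 2: 2^8 ≡ 1 (mod 17) → 2^8 ≡ 1, not primitive root
  g = 3: 3^8 ≡ 16 (mod 17) → none is 1, primitive root!
The smallest primitive root is 3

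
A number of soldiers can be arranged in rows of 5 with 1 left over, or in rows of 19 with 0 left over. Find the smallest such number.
M = 5 × 19 = 95. M₁ = 19, y₁ ≡ 4 (mod 5). M₂ = 5, y₂ ≡ 4 (mod 19). y = 1×19×4 + 0×5×4 ≡ 76 (mod 95). The smallest positive such number is 76.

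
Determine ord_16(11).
Powers of 11 mod 16: 11^1≡11, 11^2≡9, 11^3≡3, 11^4≡1. Order = 4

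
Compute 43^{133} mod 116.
75

Using successive squaring:
Binary expansion of 133: 10000101
Powers of 43 mod 116 (each is the square of the previous):
  43^1 ≡ 43 (mod 116)
  43^2 ≡ 43² = 1849 ≡ 109 (mod 116)
  43^4 ≡ 109² = 11881 ≡ 49 (mod 116)
  43^8 ≡ 49² = 2401 ≡ 81 (mod 116)
  43^16 ≡ 81² = 6561 ≡ 65 (mod 116)
  43^32 ≡ 65² = 4225 ≡ 49 (mod 116)
  43^64 ≡ 49² = 2401 ≡ 81 (mod 116)
  43^128 ≡ 81² = 6561 ≡ 65 (mod 116)
133 = 128 + 4 + 1, so 43^133 = 43^128 × 43^4 × 43^1 ≡ 65 × 49 × 43 (mod 116)
Multiplying step by step:
  65 × 49 = 3185 ≡ 53 (mod 116)
  53 × 43 = 2279 ≡ 75 (mod 116)
Result: 43^133 ≡ 75 (mod 116)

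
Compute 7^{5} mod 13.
11

Using successive squaring:
Binary expansion of 5: 101
Powers of 7 mod 13 (each is the square of the previous):
  7^1 ≡ 7 (mod 13)
  7^2 ≡ 7² = 49 ≡ 10 (mod 13)
  7^4 ≡ 10² = 100 ≡ 9 (mod 13)
5 = 4 + 1, so 7^5 = 7^4 × 7^1 ≡ 9 × 7 (mod 13)
Multiplying step by step:
  9 × 7 = 63 ≡ 11 (mod 13)
Result: 7^5 ≡ 11 (mod 13)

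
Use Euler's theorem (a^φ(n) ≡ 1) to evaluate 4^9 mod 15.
By Euler: 4^{8} ≡ 1 (mod 15) since gcd(4, 15) = 1. 9 = 1×8 + 1. So 4^{9} ≡ 4^{1} ≡ 4 (mod 15)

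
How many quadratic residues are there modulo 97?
For prime 97, there are (p-1)/2 = (97-1)/2 = 48 quadratic residues (excluding 0).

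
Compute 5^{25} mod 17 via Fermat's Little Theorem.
12

By Fermat's Little Theorem, a^(p-1) ≡ 1 (mod p) for prime p and gcd(a, p) = 1
Here p = 17, so 5^16 ≡ 1 (mod 17)
We can reduce the exponent: 25 mod 16 = 9
So 5^25 ≡ 5^9 (mod 17)
Computing: 5^9 mod 17 = 12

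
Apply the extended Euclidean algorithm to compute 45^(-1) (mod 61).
Extended GCD: 45(19) + 61(-14) = 1. So 45^(-1) ≡ 19 ≡ 19 (mod 61). Verify: 45 × 19 = 855 ≡ 1 (mod 61)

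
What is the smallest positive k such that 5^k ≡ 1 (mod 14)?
Powers of 5 mod 14: 5^1≡5, 5^2≡11, 5^3≡13, 5^4≡9, 5^5≡3, 5^6≡1. Order = 6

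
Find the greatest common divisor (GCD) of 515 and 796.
1

Using the Euclidean algorithm:
515 = 0 × 796 + 515
796 = 1 × 515 + 281
515 = 1 × 281 + 234
281 = 1 × 234 + 47
234 = 4 × 47 + 46
47 = 1 × 46 + 1
46 = 46 × 1 + 0

GCD(515, 796) = 1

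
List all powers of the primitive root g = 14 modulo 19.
g^1, g^2, ..., g^{18} mod 19: {14, 6, 8, 17, 10, 7, 3, 4, 18, 5, 13, 11, 2, 9, 12, 16, 15, 1}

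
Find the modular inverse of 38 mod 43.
38^(-1) ≡ 17 (mod 43). Verification: 38 × 17 = 646 ≡ 1 (mod 43)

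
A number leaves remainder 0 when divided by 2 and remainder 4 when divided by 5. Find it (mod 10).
M = 2 × 5 = 10. M₁ = 5, y₁ ≡ 1 (mod 2). M₂ = 2, y₂ ≡ 3 (mod 5). y = 0×5×1 + 4×2×3 ≡ 4 (mod 10)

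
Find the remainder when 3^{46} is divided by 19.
By Fermat: 3^{18} ≡ 1 (mod 19). 46 = 2×18 + 10. So 3^{46} ≡ 3^{10} ≡ 16 (mod 19)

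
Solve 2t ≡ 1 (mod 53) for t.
27

Using Extended Euclidean Algorithm:
gcd(2, 53) = 1
Bezout coefficients: 2 × -26 + 53 × 1 = 1
So 2 × -26 ≡ 1 (mod 53)
The inverse is -26 mod 53 = 27
Verification: 2 × 27 = 54 = 1 × 53 + 1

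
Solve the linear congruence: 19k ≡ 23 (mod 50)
17

Since gcd(19, 50) = 1 divides 23, a solution exists.
Multiply both sides by the inverse of 19 mod 50:
  19^(-1) mod 50 = 29
  x ≡ 29 × 23 ≡ 667 ≡ 17 (mod 50)
Verification: 19 × 17 = 323 = 6 × 50 + 23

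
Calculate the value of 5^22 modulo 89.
Using repeated squaring. 22 = 16 + 4 + 2 (binary 10110). Repeated squaring mod 89: 5^1 ≡ 5; 5^2 ≡ 5² = 25 ≡ 25; 5^4 ≡ 25² = 625 ≡ 2; 5^8 ≡ 2² = 4 ≡ 4; 5^16 ≡ 4² = 16 ≡ 16. Multiply: 5^22 = 5^16 × 5^4 × 5^2 ≡ 16 × 2 × 25 (mod 89): 16 × 2 = 32 ≡ 32; 32 × 25 = 800 ≡ 88. So 5^22 ≡ 88 (mod 89).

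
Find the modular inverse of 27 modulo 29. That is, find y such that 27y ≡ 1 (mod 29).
14

Using Extended Euclidean Algorithm:
gcd(27, 29) = 1
Bezout coefficients: 27 × 14 + 29 × -13 = 1
So 27 × 14 ≡ 1 (mod 29)
The inverse is 14 mod 29 = 14
Verification: 27 × 14 = 378 = 13 × 29 + 1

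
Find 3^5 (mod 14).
5 = 4 + 1 (binary 101). Repeated squaring mod 14: 3^1 ≡ 3; 3^2 ≡ 3² = 9 ≡ 9; 3^4 ≡ 9² = 81 ≡ 11. Multiply: 3^5 = 3^4 × 3^1 ≡ 11 × 3 (mod 14): 11 × 3 = 33 ≡ 5. So 3^5 ≡ 5 (mod 14).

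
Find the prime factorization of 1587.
3 × 23^2

Divide by primes starting from smallest:
1587 ÷ 3 = 529
529 ÷ 23 = 23
23 ÷ 23 = 1

1587 = 3 × 23^2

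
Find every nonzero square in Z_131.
QRs mod 131: {1, 3, 4, 5, 7, 9, 11, 12, 13, 15, 16, 20, 21, 25, 27, 28, 33, 34, 35, 36, 38, 39, 41, 43, 44, 45, 46, 48, 49, 52, 53, 55, 58, 59, 60, 61, 62, 63, 64, 65, 74, 75, 77, 80, 81, 84, 89, 91, 94, 99, 100, 101, 102, 105, 107, 108, 109, 112, 113, 114, 117, 121, 123, 125, 129}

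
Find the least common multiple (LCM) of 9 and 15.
45

First find GCD(9, 15) using the Euclidean algorithm:
9 = 0 × 15 + 9
15 = 1 × 9 + 6
9 = 1 × 6 + 3
6 = 2 × 3 + 0
GCD(9, 15) = 3

LCM formula: LCM(a, b) = (a × b) / GCD(a, b)
LCM(9, 15) = (9 × 15) / 3
LCM(9, 15) = 135 / 3
LCM(9, 15) = 45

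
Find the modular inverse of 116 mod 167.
116^(-1) ≡ 36 (mod 167). Verification: 116 × 36 = 4176 ≡ 1 (mod 167)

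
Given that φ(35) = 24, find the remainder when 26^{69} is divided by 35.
By Euler: 26^{24} ≡ 1 (mod 35) since gcd(26, 35) = 1. 69 = 2×24 + 21. So 26^{69} ≡ 26^{21} ≡ 6 (mod 35)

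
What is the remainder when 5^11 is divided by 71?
Using repeated squaring. 11 = 8 + 2 + 1 (binary 1011). Repeated squaring mod 71: 5^1 ≡ 5; 5^2 ≡ 5² = 25 ≡ 25; 5^4 ≡ 25² = 625 ≡ 57; 5^8 ≡ 57² = 3249 ≡ 54. Multiply: 5^11 = 5^8 × 5^2 × 5^1 ≡ 54 × 25 × 5 (mod 71): 54 × 25 = 1350 ≡ 1; 1 × 5 = 5 ≡ 5. So 5^11 ≡ 5 (mod 71).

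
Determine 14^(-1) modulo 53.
14^(-1) ≡ 19 (mod 53). Verification: 14 × 19 = 266 ≡ 1 (mod 53)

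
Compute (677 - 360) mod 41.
30

(677 - 360) = 317
317 mod 41 = 30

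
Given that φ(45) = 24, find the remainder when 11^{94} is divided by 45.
By Euler: 11^{24} ≡ 1 (mod 45) since gcd(11, 45) = 1. 94 = 3×24 + 22. So 11^{94} ≡ 11^{22} ≡ 16 (mod 45)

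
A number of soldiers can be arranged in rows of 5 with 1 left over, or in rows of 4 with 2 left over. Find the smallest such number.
M = 5 × 4 = 20. M₁ = 4, y₁ ≡ 4 (mod 5). M₂ = 5, y₂ ≡ 1 (mod 4). k = 1×4×4 + 2×5×1 ≡ 6 (mod 20). The smallest positive such number is 6.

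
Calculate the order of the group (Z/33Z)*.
20

Prime factorization: 33 = 3 × 11
Using the formula φ(n) = n × Π(1 - 1/p) for each prime factor p:
φ(33) = 33 × (1 - 1/3) × (1 - 1/11)
φ(33) = 20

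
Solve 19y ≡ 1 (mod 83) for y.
35

Using Extended Euclidean Algorithm:
gcd(19, 83) = 1
Bezout coefficients: 19 × 35 + 83 × -8 = 1
So 19 × 35 ≡ 1 (mod 83)
The inverse is 35 mod 83 = 35
Verification: 19 × 35 = 665 = 8 × 83 + 1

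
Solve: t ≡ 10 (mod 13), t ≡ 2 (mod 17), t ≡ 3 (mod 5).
M = 13 × 17 × 5 = 1105. M₁ = 85, y₁ ≡ 2 (mod 13). M₂ = 65, y₂ ≡ 11 (mod 17). M₃ = 221, y₃ ≡ 1 (mod 5). t = 10×85×2 + 2×65×11 + 3×221×1 ≡ 478 (mod 1105)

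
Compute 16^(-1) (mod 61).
42

Using Extended Euclidean Algorithm:
gcd(16, 61) = 1
Bezout coefficients: 16 × -19 + 61 × 5 = 1
So 16 × -19 ≡ 1 (mod 61)
The inverse is -19 mod 61 = 42
Verification: 16 × 42 = 672 = 11 × 61 + 1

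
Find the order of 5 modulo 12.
Powers of 5 mod 12: 5^1≡5, 5^2≡1. Order = 2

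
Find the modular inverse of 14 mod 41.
14^(-1) ≡ 3 (mod 41). Verification: 14 × 3 = 42 ≡ 1 (mod 41)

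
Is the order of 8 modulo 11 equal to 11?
No, the actual order is 10, not 11.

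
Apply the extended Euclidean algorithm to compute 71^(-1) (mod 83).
Extended GCD: 71(-7) + 83(6) = 1. So 71^(-1) ≡ 76 ≡ 76 (mod 83). Verify: 71 × 76 = 5396 ≡ 1 (mod 83)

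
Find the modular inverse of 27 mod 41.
27^(-1) ≡ 38 (mod 41). Verification: 27 × 38 = 1026 ≡ 1 (mod 41)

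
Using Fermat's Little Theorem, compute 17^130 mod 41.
By Fermat: 17^{40} ≡ 1 (mod 41). 130 = 3×40 + 10. So 17^{130} ≡ 17^{10} ≡ 32 (mod 41)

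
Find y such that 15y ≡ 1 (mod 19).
15^(-1) ≡ 14 (mod 19). Verification: 15 × 14 = 210 ≡ 1 (mod 19)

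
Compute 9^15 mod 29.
Using repeated squaring. 15 = 8 + 4 + 2 + 1 (binary 1111). Repeated squaring mod 29: 9^1 ≡ 9; 9^2 ≡ 9² = 81 ≡ 23; 9^4 ≡ 23² = 529 ≡ 7; 9^8 ≡ 7² = 49 ≡ 20. Multiply: 9^15 = 9^8 × 9^4 × 9^2 × 9^1 ≡ 20 × 7 × 23 × 9 (mod 29): 20 × 7 = 140 ≡ 24; 24 × 23 = 552 ≡ 1; 1 × 9 = 9 ≡ 9. So 9^15 ≡ 9 (mod 29).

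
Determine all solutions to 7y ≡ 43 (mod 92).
85

Since gcd(7, 92) = 1 divides 43, a solution exists.
Multiply both sides by the inverse of 7 mod 92:
  7^(-1) mod 92 = 79
  x ≡ 79 × 43 ≡ 3397 ≡ 85 (mod 92)
Verification: 7 × 85 = 595 = 6 × 92 + 43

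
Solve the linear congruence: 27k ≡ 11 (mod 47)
30

Since gcd(27, 47) = 1 divides 11, a solution exists.
Multiply both sides by the inverse of 27 mod 47:
  27^(-1) mod 47 = 7
  x ≡ 7 × 11 ≡ 77 ≡ 30 (mod 47)
Verification: 27 × 30 = 810 = 17 × 47 + 11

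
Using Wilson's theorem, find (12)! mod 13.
By Wilson's theorem, (12)! ≡ -1 ≡ 12 (mod 13)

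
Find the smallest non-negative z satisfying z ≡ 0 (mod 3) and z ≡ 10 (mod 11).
M = 3 × 11 = 33. M₁ = 11, y₁ ≡ 2 (mod 3). M₂ = 3, y₂ ≡ 4 (mod 11). z = 0×11×2 + 10×3×4 ≡ 21 (mod 33)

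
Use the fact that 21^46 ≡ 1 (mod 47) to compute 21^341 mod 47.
By Fermat: 21^{46} ≡ 1 (mod 47). 341 = 7×46 + 19. So 21^{341} ≡ 21^{19} ≡ 28 (mod 47)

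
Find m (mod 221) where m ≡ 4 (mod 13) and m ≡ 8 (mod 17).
M = 13 × 17 = 221. M₁ = 17, y₁ ≡ 10 (mod 13). M₂ = 13, y₂ ≡ 4 (mod 17). m = 4×17×10 + 8×13×4 ≡ 212 (mod 221)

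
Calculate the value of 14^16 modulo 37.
Using repeated squaring. 16 = 16 (binary 10000). Repeated squaring mod 37: 14^1 ≡ 14; 14^2 ≡ 14² = 196 ≡ 11; 14^4 ≡ 11² = 121 ≡ 10; 14^8 ≡ 10² = 100 ≡ 26; 14^16 ≡ 26² = 676 ≡ 10. So 14^16 ≡ 10 (mod 37).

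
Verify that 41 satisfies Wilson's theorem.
(40)! mod 41 = 40. Since this equals -1 (mod 41), Wilson confirms 41 is prime.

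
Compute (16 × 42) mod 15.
12

(16 × 42) = 672
672 mod 15 = 12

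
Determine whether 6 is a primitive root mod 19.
p - 1 = 18 has prime divisors 2, 3. Check 6^(18/q) mod 19 for each: 6^(18/2) = 6^9 ≡ 1, 6^(18/3) = 6^6 ≡ 11 (mod 19). Since 6^9 ≡ 1 (mod 19), the order of 6 divides 9 (in fact the order is 9) ≠ 18, so it is not a primitive root.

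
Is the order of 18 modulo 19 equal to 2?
Yes, ord_19(18) = 2.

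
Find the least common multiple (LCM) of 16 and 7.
112

First find GCD(16, 7) using the Euclidean algorithm:
16 = 2 × 7 + 2
7 = 3 × 2 + 1
2 = 2 × 1 + 0
GCD(16, 7) = 1

LCM formula: LCM(a, b) = (a × b) / GCD(a, b)
LCM(16, 7) = (16 × 7) / 1
LCM(16, 7) = 112 / 1
LCM(16, 7) = 112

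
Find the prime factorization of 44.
2^2 × 11

Divide by primes starting from smallest:
44 ÷ 2 = 22
22 ÷ 2 = 11
11 ÷ 11 = 1

44 = 2^2 × 11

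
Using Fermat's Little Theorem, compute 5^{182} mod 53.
52

By Fermat's Little Theorem, a^(p-1) ≡ 1 (mod p) for prime p and gcd(a, p) = 1
Here p = 53, so 5^52 ≡ 1 (mod 53)
We can reduce the exponent: 182 mod 52 = 26
So 5^182 ≡ 5^26 (mod 53)
Computing: 5^26 mod 53 = 52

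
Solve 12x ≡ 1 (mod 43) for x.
18

Using Extended Euclidean Algorithm:
gcd(12, 43) = 1
Bezout coefficients: 12 × 18 + 43 × -5 = 1
So 12 × 18 ≡ 1 (mod 43)
The inverse is 18 mod 43 = 18
Verification: 12 × 18 = 216 = 5 × 43 + 1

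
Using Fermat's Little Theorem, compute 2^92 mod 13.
By Fermat: 2^{12} ≡ 1 (mod 13). 92 = 7×12 + 8. So 2^{92} ≡ 2^{8} ≡ 9 (mod 13)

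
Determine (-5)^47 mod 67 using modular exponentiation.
Using repeated squaring. (-5) ≡ 62 (mod 67). 47 = 32 + 8 + 4 + 2 + 1 (binary 101111). Repeated squaring mod 67: 62^1 ≡ 62; 62^2 ≡ 62² = 3844 ≡ 25; 62^4 ≡ 25² = 625 ≡ 22; 62^8 ≡ 22² = 484 ≡ 15; 62^16 ≡ 15² = 225 ≡ 24; 62^32 ≡ 24² = 576 ≡ 40. Multiply: (-5)^47 ≡ 62^32 × 62^8 × 62^4 × 62^2 × 62^1 ≡ 40 × 15 × 22 × 25 × 62 (mod 67): 40 × 15 = 600 ≡ 64; 64 × 22 = 1408 ≡ 1; 1 × 25 = 25 ≡ 25; 25 × 62 = 1550 ≡ 9. So (-5)^47 ≡ 9 (mod 67).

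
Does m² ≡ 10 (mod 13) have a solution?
By Euler's criterion: 10^{6} ≡ 1 (mod 13). Since this equals 1, 10 is a QR.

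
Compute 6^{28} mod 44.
4

Using successive squaring:
Binary expansion of 28: 11100
Powers of 6 mod 44 (each is the square of the previous):
  6^1 ≡ 6 (mod 44)
  6^2 ≡ 6² = 36 ≡ 36 (mod 44)
  6^4 ≡ 36² = 1296 ≡ 20 (mod 44)
  6^8 ≡ 20² = 400 ≡ 4 (mod 44)
  6^16 ≡ 4² = 16 ≡ 16 (mod 44)
28 = 16 + 8 + 4, so 6^28 = 6^16 × 6^8 × 6^4 ≡ 16 × 4 × 20 (mod 44)
Multiplying step by step:
  16 × 4 = 64 ≡ 20 (mod 44)
  20 × 20 = 400 ≡ 4 (mod 44)
Result: 6^28 ≡ 4 (mod 44)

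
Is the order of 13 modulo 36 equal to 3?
Yes, ord_36(13) = 3.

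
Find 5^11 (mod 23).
Using repeated squaring. 11 = 8 + 2 + 1 (binary 1011). Repeated squaring mod 23: 5^1 ≡ 5; 5^2 ≡ 5² = 25 ≡ 2; 5^4 ≡ 2² = 4 ≡ 4; 5^8 ≡ 4² = 16 ≡ 16. Multiply: 5^11 = 5^8 × 5^2 × 5^1 ≡ 16 × 2 × 5 (mod 23): 16 × 2 = 32 ≡ 9; 9 × 5 = 45 ≡ 22. So 5^11 ≡ 22 (mod 23).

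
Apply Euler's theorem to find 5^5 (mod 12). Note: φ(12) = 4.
By Euler: 5^{4} ≡ 1 (mod 12) since gcd(5, 12) = 1. 5 = 1×4 + 1. So 5^{5} ≡ 5^{1} ≡ 5 (mod 12)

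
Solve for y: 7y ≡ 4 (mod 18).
16

Since gcd(7, 18) = 1 divides 4, a solution exists.
Multiply both sides by the inverse of 7 mod 18:
  7^(-1) mod 18 = 13
  x ≡ 13 × 4 ≡ 52 ≡ 16 (mod 18)
Verification: 7 × 16 = 112 = 6 × 18 + 4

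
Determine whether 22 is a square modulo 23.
By Euler's criterion: 22^{11} ≡ 22 (mod 23). Since this equals -1 (≡ 22), 22 is not a QR.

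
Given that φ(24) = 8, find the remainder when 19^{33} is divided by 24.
By Euler: 19^{8} ≡ 1 (mod 24) since gcd(19, 24) = 1. 33 = 4×8 + 1. So 19^{33} ≡ 19^{1} ≡ 19 (mod 24)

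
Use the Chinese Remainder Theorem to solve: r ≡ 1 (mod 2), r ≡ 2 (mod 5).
M = 2 × 5 = 10. M₁ = 5, y₁ ≡ 1 (mod 2). M₂ = 2, y₂ ≡ 3 (mod 5). r = 1×5×1 + 2×2×3 ≡ 7 (mod 10)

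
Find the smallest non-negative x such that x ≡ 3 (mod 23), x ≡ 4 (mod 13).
95

Using the Chinese Remainder Theorem:
M = product of moduli = 299
For equation 1: M_1 = 13, 13 ≡ 13 (mod 23), inverse of 13 mod 23 is 16 (check: 13 × 16 = 208 ≡ 1 (mod 23))
For equation 2: M_2 = 23, 23 ≡ 10 (mod 13), inverse of 23 mod 13 is 4 (check: 10 × 4 = 40 ≡ 1 (mod 13))
Combine: x ≡ Σ r_i×M_i×(M_i⁻¹ mod m_i) = 3×13×16 + 4×23×4 = 624 + 368 = 992
992 mod 299 = 95
x ≡ 95 (mod 299)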